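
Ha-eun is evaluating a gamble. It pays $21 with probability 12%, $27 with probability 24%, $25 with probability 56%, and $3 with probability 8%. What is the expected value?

EV = 0.12 × 21 + 0.24 × 27 + 0.56 × 25 + 0.08 × 3 = 2.52 + 6.48 + 14 + 0.24 = 23.24

$23.24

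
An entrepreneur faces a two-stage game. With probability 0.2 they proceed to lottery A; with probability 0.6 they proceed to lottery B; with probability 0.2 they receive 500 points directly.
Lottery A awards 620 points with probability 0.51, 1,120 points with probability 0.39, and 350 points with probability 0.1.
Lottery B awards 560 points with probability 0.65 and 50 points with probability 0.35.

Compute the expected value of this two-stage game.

486.5 points

EV(A) = 0.51 × 620 + 0.39 × 1120 + 0.1 × 350 = 316.2 + 436.8 + 35 = 788
EV(B) = 0.65 × 560 + 0.35 × 50 = 364 + 17.5 = 381.5
Branch C: 500 (certain)
Overall = 0.2 × 788 + 0.6 × 381.5 + 0.2 × 500 = 157.6 + 228.9 + 100 = 486.5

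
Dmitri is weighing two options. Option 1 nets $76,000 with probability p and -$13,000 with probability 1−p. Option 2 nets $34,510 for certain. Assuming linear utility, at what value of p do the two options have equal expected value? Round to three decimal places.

p = 0.534

p·76000 + (1−p)·(-13000) = 34510
89000p − 13000 = 34510
p = (34510 + 13000) / 89000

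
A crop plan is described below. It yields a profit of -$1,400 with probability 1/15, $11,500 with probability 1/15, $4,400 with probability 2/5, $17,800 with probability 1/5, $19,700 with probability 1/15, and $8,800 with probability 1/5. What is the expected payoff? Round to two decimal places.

$9,066.67

EV = 1/15 × (-1400) + 1/15 × 11500 + 2/5 × 4400 + 1/5 × 17800 + 1/15 × 19700 + 1/5 × 8800 = -93.3333 + 766.6667 + 1760 + 3560 + 1313.3333 + 1760 = 9066.6667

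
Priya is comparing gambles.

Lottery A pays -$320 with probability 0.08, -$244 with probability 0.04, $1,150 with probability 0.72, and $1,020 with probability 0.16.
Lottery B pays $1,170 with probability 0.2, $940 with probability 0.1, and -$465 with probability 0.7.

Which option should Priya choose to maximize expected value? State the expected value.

Lottery A ($955.84)

Lottery A = 0.08 × (-320) + 0.04 × (-244) + 0.72 × 1150 + 0.16 × 1020 = -25.6 − 9.76 + 828 + 163.2 = 955.84
Lottery B = 0.2 × 1170 + 0.1 × 940 + 0.7 × (-465) = 234 + 94 − 325.5 = 2.5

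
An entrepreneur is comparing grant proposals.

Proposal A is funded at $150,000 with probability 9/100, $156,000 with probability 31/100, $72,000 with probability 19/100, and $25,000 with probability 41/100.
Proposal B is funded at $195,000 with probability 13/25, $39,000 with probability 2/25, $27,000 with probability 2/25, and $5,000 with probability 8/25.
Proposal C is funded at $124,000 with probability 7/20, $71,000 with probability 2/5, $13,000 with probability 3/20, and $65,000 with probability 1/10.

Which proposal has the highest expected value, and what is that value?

Proposal A = 9/100 × 150000 + 31/100 × 156000 + 19/100 × 72000 + 41/100 × 25000 = 13500 + 48360 + 13680 + 10250 = 85790
Proposal B = 13/25 × 195000 + 2/25 × 39000 + 2/25 × 27000 + 8/25 × 5000 = 101400 + 3120 + 2160 + 1600 = 108280
Proposal C = 7/20 × 124000 + 2/5 × 71000 + 3/20 × 13000 + 1/10 × 65000 = 43400 + 28400 + 1950 + 6500 = 80250

Proposal B ($108,280)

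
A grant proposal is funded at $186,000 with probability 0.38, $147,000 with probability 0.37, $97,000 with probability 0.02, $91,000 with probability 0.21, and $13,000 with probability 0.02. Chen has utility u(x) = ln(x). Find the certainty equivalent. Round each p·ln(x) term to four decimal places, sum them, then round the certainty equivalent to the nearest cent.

E[u] = 0.38·ln(186000) + 0.37·ln(147000) + 0.02·ln(97000) + 0.21·ln(91000) + 0.02·ln(13000) = 4.6107 + 4.4023 + 0.2296 + 2.3979 + 0.1895 = 11.8300
CE = e^11.8300 ≈ 137310.49

$137,310.49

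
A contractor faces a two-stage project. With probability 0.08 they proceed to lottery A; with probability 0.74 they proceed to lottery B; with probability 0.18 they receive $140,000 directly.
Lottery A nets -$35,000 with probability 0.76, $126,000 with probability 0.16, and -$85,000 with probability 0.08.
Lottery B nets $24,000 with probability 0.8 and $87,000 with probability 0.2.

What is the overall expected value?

$51,224.80

EV(A) = 0.76 × (-35000) + 0.16 × 126000 + 0.08 × (-85000) = -26600 + 20160 − 6800 = -13240
EV(B) = 0.8 × 24000 + 0.2 × 87000 = 19200 + 17400 = 36600
Branch C: 140000 (certain)
Overall = 0.08 × (-13240) + 0.74 × 36600 + 0.18 × 140000 = -1059.2 + 27084 + 25200 = 51224.8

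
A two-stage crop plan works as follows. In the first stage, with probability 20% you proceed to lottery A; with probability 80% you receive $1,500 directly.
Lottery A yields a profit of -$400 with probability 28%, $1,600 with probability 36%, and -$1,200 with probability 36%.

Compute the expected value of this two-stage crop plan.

$1,206.40

EV(A) = 0.28 × (-400) + 0.36 × 1600 + 0.36 × (-1200) = -112 + 576 − 432 = 32
Branch B: 1500 (certain)
Overall = 0.2 × 32 + 0.8 × 1500 = 6.4 + 1200 = 1206.4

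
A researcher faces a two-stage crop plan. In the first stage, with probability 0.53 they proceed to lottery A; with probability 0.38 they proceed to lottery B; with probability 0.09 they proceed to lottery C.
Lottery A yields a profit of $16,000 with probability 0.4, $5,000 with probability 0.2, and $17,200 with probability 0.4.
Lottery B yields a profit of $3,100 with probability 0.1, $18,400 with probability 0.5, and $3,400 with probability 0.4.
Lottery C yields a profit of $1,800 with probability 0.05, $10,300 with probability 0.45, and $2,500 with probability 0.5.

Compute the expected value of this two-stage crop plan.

EV(A) = 0.4 × 16000 + 0.2 × 5000 + 0.4 × 17200 = 6400 + 1000 + 6880 = 14280
EV(B) = 0.1 × 3100 + 0.5 × 18400 + 0.4 × 3400 = 310 + 9200 + 1360 = 10870
EV(C) = 0.05 × 1800 + 0.45 × 10300 + 0.5 × 2500 = 90 + 4635 + 1250 = 5975
Overall = 0.53 × 14280 + 0.38 × 10870 + 0.09 × 5975 = 7568.4 + 4130.6 + 537.75 = 12236.75

$12,236.75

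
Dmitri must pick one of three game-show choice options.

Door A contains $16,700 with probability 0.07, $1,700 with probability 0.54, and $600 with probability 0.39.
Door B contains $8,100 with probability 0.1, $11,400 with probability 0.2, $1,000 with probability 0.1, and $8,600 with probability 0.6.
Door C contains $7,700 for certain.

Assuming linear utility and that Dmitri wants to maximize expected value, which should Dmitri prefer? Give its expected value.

Door B ($8,350)

Door A = 0.07 × 16700 + 0.54 × 1700 + 0.39 × 600 = 1169 + 918 + 234 = 2321
Door B = 0.1 × 8100 + 0.2 × 11400 + 0.1 × 1000 + 0.6 × 8600 = 810 + 2280 + 100 + 5160 = 8350
Door C: 7700 (certain)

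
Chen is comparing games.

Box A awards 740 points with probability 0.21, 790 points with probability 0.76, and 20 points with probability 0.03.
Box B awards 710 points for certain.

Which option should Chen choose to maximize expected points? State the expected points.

Box A (756.4 points)

Box A = 0.21 × 740 + 0.76 × 790 + 0.03 × 20 = 155.4 + 600.4 + 0.6 = 756.4
Box B: 710 (certain)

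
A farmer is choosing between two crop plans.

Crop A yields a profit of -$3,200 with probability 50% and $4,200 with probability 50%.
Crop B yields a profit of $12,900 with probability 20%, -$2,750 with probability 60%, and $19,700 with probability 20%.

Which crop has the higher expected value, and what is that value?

Crop B ($4,870)

Crop A = 0.5 × (-3200) + 0.5 × 4200 = -1600 + 2100 = 500
Crop B = 0.2 × 12900 + 0.6 × (-2750) + 0.2 × 19700 = 2580 − 1650 + 3940 = 4870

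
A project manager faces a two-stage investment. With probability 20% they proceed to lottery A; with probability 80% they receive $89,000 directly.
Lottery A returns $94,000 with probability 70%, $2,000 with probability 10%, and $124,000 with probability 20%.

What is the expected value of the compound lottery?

EV(A) = 0.7 × 94000 + 0.1 × 2000 + 0.2 × 124000 = 65800 + 200 + 24800 = 90800
Branch B: 89000 (certain)
Overall = 0.2 × 90800 + 0.8 × 89000 = 18160 + 71200 = 89360

$89,360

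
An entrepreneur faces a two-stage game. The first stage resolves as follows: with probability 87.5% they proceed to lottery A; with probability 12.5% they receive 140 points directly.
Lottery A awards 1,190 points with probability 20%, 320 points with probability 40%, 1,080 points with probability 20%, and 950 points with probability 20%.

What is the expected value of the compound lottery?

EV(A) = 0.2 × 1190 + 0.4 × 320 + 0.2 × 1080 + 0.2 × 950 = 238 + 128 + 216 + 190 = 772
Branch B: 140 (certain)
Overall = 0.875 × 772 + 0.125 × 140 = 675.5 + 17.5 = 693

693 points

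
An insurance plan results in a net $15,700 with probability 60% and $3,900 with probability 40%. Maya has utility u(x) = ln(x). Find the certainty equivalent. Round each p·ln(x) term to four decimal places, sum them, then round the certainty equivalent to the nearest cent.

E[u] = 0.6·ln(15700) + 0.4·ln(3900) = 5.7968 + 3.3075 = 9.1043
CE = e^9.1043 ≈ 8993.88

$8,993.88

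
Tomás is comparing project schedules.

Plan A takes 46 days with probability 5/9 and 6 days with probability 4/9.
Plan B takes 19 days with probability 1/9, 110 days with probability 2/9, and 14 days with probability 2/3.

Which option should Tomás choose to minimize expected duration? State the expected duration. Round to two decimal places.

Plan A (28.22 days)

Plan A = 5/9 × 46 + 4/9 × 6 = 25.5556 + 2.6667 = 28.2222
Plan B = 1/9 × 19 + 2/9 × 110 + 2/3 × 14 = 2.1111 + 24.4444 + 9.3333 = 35.8889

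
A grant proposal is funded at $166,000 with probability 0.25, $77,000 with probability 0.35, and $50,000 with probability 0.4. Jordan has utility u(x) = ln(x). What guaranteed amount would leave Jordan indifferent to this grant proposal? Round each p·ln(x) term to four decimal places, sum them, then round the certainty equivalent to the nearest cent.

$78,495.77

E[u] = 0.25·ln(166000) + 0.35·ln(77000) + 0.4·ln(50000) = 3.0049 + 3.9380 + 4.3279 = 11.2708
CE = e^11.2708 ≈ 78495.77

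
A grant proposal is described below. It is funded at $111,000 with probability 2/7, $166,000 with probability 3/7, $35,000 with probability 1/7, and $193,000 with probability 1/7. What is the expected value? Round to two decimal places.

EV = 2/7 × 111000 + 3/7 × 166000 + 1/7 × 35000 + 1/7 × 193000 = 31714.2857 + 71142.8571 + 5000 + 27571.4286 = 135428.5714

$135,428.57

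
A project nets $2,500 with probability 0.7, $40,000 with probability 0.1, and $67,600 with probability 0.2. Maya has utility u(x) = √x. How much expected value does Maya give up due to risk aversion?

E[u] = 0.7·√2500 + 0.1·√40000 + 0.2·√67600 = 0.7·50 + 0.1·200 + 0.2·260 = 107
CE = (107)² = 11449
Risk premium = EV − CE = 19270 − 11449 = 7821

$7,821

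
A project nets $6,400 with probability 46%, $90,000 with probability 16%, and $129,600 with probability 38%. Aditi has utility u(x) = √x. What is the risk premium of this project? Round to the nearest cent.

E[u] = 0.46·√6400 + 0.16·√90000 + 0.38·√129600 = 0.46·80 + 0.16·300 + 0.38·360 = 221.6
CE = (221.6)² = 49106.56
Risk premium = EV − CE = 66592 − 49106.56 = 17485.44

$17,485.44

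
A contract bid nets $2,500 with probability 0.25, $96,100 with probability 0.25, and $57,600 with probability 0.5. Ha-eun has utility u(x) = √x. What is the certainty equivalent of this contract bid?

E[u] = 0.25·√2500 + 0.25·√96100 + 0.5·√57600 = 0.25·50 + 0.25·310 + 0.5·240 = 210
CE = (210)² = 44100

$44,100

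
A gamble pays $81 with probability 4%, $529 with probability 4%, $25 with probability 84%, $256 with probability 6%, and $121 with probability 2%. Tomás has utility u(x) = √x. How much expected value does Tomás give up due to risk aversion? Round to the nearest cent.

E[u] = 0.04·√81 + 0.04·√529 + 0.84·√25 + 0.06·√256 + 0.02·√121 = 0.04·9 + 0.04·23 + 0.84·5 + 0.06·16 + 0.02·11 = 6.66
CE = (6.66)² = 44.3556
Risk premium = EV − CE = 63.18 − 44.3556 = 18.8244

$18.82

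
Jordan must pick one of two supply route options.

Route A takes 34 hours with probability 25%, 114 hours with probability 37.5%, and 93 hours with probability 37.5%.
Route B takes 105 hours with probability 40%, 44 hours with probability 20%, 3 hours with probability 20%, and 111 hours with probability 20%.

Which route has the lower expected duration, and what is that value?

Route B (73.6 hours)

Route A = 0.25 × 34 + 0.375 × 114 + 0.375 × 93 = 8.5 + 42.75 + 34.875 = 86.125
Route B = 0.4 × 105 + 0.2 × 44 + 0.2 × 3 + 0.2 × 111 = 42 + 8.8 + 0.6 + 22.2 = 73.6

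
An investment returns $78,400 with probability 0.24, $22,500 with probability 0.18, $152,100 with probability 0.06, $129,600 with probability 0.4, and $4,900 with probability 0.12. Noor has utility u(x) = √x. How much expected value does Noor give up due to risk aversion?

$11,520

E[u] = 0.24·√78400 + 0.18·√22500 + 0.06·√152100 + 0.4·√129600 + 0.12·√4900 = 0.24·280 + 0.18·150 + 0.06·390 + 0.4·360 + 0.12·70 = 270
CE = (270)² = 72900
Risk premium = EV − CE = 84420 − 72900 = 11520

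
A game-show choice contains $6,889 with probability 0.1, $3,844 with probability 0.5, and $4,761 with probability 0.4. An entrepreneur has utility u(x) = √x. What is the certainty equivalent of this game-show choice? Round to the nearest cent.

E[u] = 0.1·√6889 + 0.5·√3844 + 0.4·√4761 = 0.1·83 + 0.5·62 + 0.4·69 = 66.9
CE = (66.9)² = 4475.61

$4,475.61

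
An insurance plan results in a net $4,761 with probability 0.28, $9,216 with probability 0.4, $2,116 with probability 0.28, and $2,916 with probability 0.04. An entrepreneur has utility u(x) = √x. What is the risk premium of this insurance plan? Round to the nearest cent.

$434.58

E[u] = 0.28·√4761 + 0.4·√9216 + 0.28·√2116 + 0.04·√2916 = 0.28·69 + 0.4·96 + 0.28·46 + 0.04·54 = 72.76
CE = (72.76)² = 5294.0176
Risk premium = EV − CE = 5728.6 − 5294.0176 = 434.5824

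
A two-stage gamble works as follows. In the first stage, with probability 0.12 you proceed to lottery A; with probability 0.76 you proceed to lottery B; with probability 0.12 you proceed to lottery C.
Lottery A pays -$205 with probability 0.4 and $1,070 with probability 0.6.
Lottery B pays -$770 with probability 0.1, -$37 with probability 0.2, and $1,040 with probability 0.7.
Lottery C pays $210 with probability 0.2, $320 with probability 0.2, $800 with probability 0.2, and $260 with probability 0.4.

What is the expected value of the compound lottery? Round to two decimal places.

$600.74

EV(A) = 0.4 × (-205) + 0.6 × 1070 = -82 + 642 = 560
EV(B) = 0.1 × (-770) + 0.2 × (-37) + 0.7 × 1040 = -77 − 7.4 + 728 = 643.6
EV(C) = 0.2 × 210 + 0.2 × 320 + 0.2 × 800 + 0.4 × 260 = 42 + 64 + 160 + 104 = 370
Overall = 0.12 × 560 + 0.76 × 643.6 + 0.12 × 370 = 67.2 + 489.136 + 44.4 = 600.736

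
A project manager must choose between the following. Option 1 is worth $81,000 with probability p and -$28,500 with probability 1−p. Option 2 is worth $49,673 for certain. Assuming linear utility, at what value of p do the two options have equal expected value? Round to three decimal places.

p = 0.714

p·81000 + (1−p)·(-28500) = 49673
109500p − 28500 = 49673
p = (49673 + 28500) / 109500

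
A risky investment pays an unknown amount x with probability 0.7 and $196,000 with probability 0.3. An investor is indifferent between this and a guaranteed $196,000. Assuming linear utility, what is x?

0.7·x + 0.3·196000 = 196000
0.7·x = 196000 − 58800 = 137200
x = 137200 / 0.7 = 196000

x = $196,000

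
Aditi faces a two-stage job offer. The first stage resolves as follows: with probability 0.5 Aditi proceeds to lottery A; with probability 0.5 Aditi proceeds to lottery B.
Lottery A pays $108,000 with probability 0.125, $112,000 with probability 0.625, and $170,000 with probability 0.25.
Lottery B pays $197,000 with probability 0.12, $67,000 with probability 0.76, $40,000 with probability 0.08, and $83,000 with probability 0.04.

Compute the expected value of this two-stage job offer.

$103,540

EV(A) = 0.125 × 108000 + 0.625 × 112000 + 0.25 × 170000 = 13500 + 70000 + 42500 = 126000
EV(B) = 0.12 × 197000 + 0.76 × 67000 + 0.08 × 40000 + 0.04 × 83000 = 23640 + 50920 + 3200 + 3320 = 81080
Overall = 0.5 × 126000 + 0.5 × 81080 = 63000 + 40540 = 103540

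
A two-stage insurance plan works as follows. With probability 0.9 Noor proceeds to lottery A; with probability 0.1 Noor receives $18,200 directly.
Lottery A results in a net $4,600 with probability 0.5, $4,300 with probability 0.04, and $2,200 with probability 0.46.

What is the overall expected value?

EV(A) = 0.5 × 4600 + 0.04 × 4300 + 0.46 × 2200 = 2300 + 172 + 1012 = 3484
Branch B: 18200 (certain)
Overall = 0.9 × 3484 + 0.1 × 18200 = 3135.6 + 1820 = 4955.6

$4,955.60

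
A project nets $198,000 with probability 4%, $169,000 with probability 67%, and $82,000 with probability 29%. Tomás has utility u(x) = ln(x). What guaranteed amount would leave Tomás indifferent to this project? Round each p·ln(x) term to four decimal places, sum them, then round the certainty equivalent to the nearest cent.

E[u] = 0.04·ln(198000) + 0.67·ln(169000) + 0.29·ln(82000) = 0.4878 + 8.0652 + 3.2812 = 11.8342
CE = e^11.8342 ≈ 137888.41

$137,888.41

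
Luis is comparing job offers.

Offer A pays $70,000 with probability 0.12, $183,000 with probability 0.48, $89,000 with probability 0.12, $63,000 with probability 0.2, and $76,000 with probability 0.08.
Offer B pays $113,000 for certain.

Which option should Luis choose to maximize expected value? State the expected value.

Offer A = 0.12 × 70000 + 0.48 × 183000 + 0.12 × 89000 + 0.2 × 63000 + 0.08 × 76000 = 8400 + 87840 + 10680 + 12600 + 6080 = 125600
Offer B: 113000 (certain)

Offer A ($125,600)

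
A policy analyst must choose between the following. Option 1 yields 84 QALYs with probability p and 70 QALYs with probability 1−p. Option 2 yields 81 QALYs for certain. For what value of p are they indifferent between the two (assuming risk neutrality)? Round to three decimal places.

p = 0.786

p·84 + (1−p)·70 = 81
14p + 70 = 81
p = (81 − 70) / 14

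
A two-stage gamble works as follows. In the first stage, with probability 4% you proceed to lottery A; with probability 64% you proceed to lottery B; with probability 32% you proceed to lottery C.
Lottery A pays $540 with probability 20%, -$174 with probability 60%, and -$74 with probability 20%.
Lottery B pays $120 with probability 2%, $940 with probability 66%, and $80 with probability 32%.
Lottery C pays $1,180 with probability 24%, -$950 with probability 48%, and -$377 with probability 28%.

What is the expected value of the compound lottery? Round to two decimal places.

$325.45

EV(A) = 0.2 × 540 + 0.6 × (-174) + 0.2 × (-74) = 108 − 104.4 − 14.8 = -11.2
EV(B) = 0.02 × 120 + 0.66 × 940 + 0.32 × 80 = 2.4 + 620.4 + 25.6 = 648.4
EV(C) = 0.24 × 1180 + 0.48 × (-950) + 0.28 × (-377) = 283.2 − 456 − 105.56 = -278.36
Overall = 0.04 × (-11.2) + 0.64 × 648.4 + 0.32 × (-278.36) = -0.448 + 414.976 − 89.0752 = 325.4528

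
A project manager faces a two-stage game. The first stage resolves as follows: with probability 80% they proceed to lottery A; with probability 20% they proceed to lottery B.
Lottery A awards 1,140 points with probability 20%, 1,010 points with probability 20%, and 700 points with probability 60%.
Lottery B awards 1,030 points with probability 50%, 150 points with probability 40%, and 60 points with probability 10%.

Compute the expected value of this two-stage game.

796.2 points

EV(A) = 0.2 × 1140 + 0.2 × 1010 + 0.6 × 700 = 228 + 202 + 420 = 850
EV(B) = 0.5 × 1030 + 0.4 × 150 + 0.1 × 60 = 515 + 60 + 6 = 581
Overall = 0.8 × 850 + 0.2 × 581 = 680 + 116.2 = 796.2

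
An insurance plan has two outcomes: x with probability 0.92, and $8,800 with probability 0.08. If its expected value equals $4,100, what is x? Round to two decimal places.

0.92·x + 0.08·8800 = 4100
0.92·x = 4100 − 704 = 3396
x = 3396 / 0.92 = 3691.3043

x = $3,691.30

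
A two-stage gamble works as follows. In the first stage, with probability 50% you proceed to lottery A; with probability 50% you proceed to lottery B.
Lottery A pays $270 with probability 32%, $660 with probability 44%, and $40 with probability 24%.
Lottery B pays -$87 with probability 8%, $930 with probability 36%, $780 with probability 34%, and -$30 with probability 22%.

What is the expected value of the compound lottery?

EV(A) = 0.32 × 270 + 0.44 × 660 + 0.24 × 40 = 86.4 + 290.4 + 9.6 = 386.4
EV(B) = 0.08 × (-87) + 0.36 × 930 + 0.34 × 780 + 0.22 × (-30) = -6.96 + 334.8 + 265.2 − 6.6 = 586.44
Overall = 0.5 × 386.4 + 0.5 × 586.44 = 193.2 + 293.22 = 486.42

$486.42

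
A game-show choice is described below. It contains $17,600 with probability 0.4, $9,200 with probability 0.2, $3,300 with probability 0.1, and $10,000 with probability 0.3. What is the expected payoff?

EV = 0.4 × 17600 + 0.2 × 9200 + 0.1 × 3300 + 0.3 × 10000 = 7040 + 1840 + 330 + 3000 = 12210

$12,210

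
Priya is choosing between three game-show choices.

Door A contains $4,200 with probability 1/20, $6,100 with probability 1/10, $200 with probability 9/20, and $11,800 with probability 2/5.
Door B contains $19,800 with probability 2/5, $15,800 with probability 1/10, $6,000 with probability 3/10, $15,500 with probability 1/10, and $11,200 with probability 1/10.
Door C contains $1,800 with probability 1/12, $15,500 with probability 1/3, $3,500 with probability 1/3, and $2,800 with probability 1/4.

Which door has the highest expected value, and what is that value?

Door A = 1/20 × 4200 + 1/10 × 6100 + 9/20 × 200 + 2/5 × 11800 = 210 + 610 + 90 + 4720 = 5630
Door B = 2/5 × 19800 + 1/10 × 15800 + 3/10 × 6000 + 1/10 × 15500 + 1/10 × 11200 = 7920 + 1580 + 1800 + 1550 + 1120 = 13970
Door C = 1/12 × 1800 + 1/3 × 15500 + 1/3 × 3500 + 1/4 × 2800 = 150 + 5166.6667 + 1166.6667 + 700 = 7183.3333

Door B ($13,970)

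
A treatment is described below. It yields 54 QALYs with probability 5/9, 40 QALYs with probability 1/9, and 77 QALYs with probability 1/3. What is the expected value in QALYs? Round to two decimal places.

60.11 QALYs

EV = 5/9 × 54 + 1/9 × 40 + 1/3 × 77 = 30 + 4.4444 + 25.6667 = 60.1111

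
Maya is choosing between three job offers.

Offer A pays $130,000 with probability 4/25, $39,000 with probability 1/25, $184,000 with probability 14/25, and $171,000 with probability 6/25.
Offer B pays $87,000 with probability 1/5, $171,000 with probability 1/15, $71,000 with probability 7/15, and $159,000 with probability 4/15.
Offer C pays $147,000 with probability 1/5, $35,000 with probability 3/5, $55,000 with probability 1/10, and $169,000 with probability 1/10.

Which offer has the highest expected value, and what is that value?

Offer A ($166,440)

Offer A = 4/25 × 130000 + 1/25 × 39000 + 14/25 × 184000 + 6/25 × 171000 = 20800 + 1560 + 103040 + 41040 = 166440
Offer B = 1/5 × 87000 + 1/15 × 171000 + 7/15 × 71000 + 4/15 × 159000 = 17400 + 11400 + 33133.3333 + 42400 = 104333.3333
Offer C = 1/5 × 147000 + 3/5 × 35000 + 1/10 × 55000 + 1/10 × 169000 = 29400 + 21000 + 5500 + 16900 = 72800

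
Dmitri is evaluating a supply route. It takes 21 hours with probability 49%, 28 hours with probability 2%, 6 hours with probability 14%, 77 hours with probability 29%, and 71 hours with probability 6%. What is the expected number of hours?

38.28 hours

EV = 0.49 × 21 + 0.02 × 28 + 0.14 × 6 + 0.29 × 77 + 0.06 × 71 = 10.29 + 0.56 + 0.84 + 22.33 + 4.26 = 38.28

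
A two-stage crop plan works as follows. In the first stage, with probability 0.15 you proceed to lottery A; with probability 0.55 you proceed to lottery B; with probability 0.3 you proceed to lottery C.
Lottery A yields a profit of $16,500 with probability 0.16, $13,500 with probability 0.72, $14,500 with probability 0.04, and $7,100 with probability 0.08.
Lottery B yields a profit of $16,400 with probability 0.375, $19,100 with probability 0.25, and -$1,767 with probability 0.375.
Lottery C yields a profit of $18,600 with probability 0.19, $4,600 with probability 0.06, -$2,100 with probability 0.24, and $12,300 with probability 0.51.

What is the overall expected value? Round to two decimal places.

$10,544.21

EV(A) = 0.16 × 16500 + 0.72 × 13500 + 0.04 × 14500 + 0.08 × 7100 = 2640 + 9720 + 580 + 568 = 13508
EV(B) = 0.375 × 16400 + 0.25 × 19100 + 0.375 × (-1767) = 6150 + 4775 − 662.625 = 10262.375
EV(C) = 0.19 × 18600 + 0.06 × 4600 + 0.24 × (-2100) + 0.51 × 12300 = 3534 + 276 − 504 + 6273 = 9579
Overall = 0.15 × 13508 + 0.55 × 10262.375 + 0.3 × 9579 = 2026.2 + 5644.30625 + 2873.7 = 10544.20625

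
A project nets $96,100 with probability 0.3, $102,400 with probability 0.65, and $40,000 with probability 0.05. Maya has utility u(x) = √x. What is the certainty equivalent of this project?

$96,721

E[u] = 0.3·√96100 + 0.65·√102400 + 0.05·√40000 = 0.3·310 + 0.65·320 + 0.05·200 = 311
CE = (311)² = 96721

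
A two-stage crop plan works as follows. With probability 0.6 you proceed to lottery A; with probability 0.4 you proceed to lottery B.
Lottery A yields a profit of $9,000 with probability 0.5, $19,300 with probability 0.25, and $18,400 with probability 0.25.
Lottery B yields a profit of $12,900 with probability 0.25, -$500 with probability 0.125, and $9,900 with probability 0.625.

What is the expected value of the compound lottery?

$12,095

EV(A) = 0.5 × 9000 + 0.25 × 19300 + 0.25 × 18400 = 4500 + 4825 + 4600 = 13925
EV(B) = 0.25 × 12900 + 0.125 × (-500) + 0.625 × 9900 = 3225 − 62.5 + 6187.5 = 9350
Overall = 0.6 × 13925 + 0.4 × 9350 = 8355 + 3740 = 12095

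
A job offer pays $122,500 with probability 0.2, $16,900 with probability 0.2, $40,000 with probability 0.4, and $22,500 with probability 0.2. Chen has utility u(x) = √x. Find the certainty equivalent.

$42,436

E[u] = 0.2·√122500 + 0.2·√16900 + 0.4·√40000 + 0.2·√22500 = 0.2·350 + 0.2·130 + 0.4·200 + 0.2·150 = 206
CE = (206)² = 42436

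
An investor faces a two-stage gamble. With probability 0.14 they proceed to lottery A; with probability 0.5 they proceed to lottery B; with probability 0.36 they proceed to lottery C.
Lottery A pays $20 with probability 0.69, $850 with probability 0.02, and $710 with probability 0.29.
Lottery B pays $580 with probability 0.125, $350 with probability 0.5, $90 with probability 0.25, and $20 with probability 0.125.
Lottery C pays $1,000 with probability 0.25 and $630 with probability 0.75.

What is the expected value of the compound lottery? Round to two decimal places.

$429.49

EV(A) = 0.69 × 20 + 0.02 × 850 + 0.29 × 710 = 13.8 + 17 + 205.9 = 236.7
EV(B) = 0.125 × 580 + 0.5 × 350 + 0.25 × 90 + 0.125 × 20 = 72.5 + 175 + 22.5 + 2.5 = 272.5
EV(C) = 0.25 × 1000 + 0.75 × 630 = 250 + 472.5 = 722.5
Overall = 0.14 × 236.7 + 0.5 × 272.5 + 0.36 × 722.5 = 33.138 + 136.25 + 260.1 = 429.488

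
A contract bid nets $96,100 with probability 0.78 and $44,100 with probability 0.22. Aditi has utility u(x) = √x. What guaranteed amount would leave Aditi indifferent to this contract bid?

$82,944

E[u] = 0.78·√96100 + 0.22·√44100 = 0.78·310 + 0.22·210 = 288
CE = (288)² = 82944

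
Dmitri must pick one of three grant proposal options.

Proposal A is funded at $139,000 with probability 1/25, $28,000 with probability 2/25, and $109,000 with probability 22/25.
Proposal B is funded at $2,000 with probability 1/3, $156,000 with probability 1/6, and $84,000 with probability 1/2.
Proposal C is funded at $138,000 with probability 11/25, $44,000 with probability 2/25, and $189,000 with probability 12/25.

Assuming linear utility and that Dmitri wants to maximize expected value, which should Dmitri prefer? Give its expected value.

Proposal A = 1/25 × 139000 + 2/25 × 28000 + 22/25 × 109000 = 5560 + 2240 + 95920 = 103720
Proposal B = 1/3 × 2000 + 1/6 × 156000 + 1/2 × 84000 = 666.6667 + 26000 + 42000 = 68666.6667
Proposal C = 11/25 × 138000 + 2/25 × 44000 + 12/25 × 189000 = 60720 + 3520 + 90720 = 154960

Proposal C ($154,960)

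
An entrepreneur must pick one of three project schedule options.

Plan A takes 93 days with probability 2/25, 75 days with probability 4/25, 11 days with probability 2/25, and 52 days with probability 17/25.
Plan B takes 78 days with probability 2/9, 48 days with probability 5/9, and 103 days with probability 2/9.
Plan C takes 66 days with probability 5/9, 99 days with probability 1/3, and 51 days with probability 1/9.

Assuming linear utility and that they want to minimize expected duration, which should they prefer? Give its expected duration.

Plan A (55.68 days)

Plan A = 2/25 × 93 + 4/25 × 75 + 2/25 × 11 + 17/25 × 52 = 7.44 + 12 + 0.88 + 35.36 = 55.68
Plan B = 2/9 × 78 + 5/9 × 48 + 2/9 × 103 = 17.3333 + 26.6667 + 22.8889 = 66.8889
Plan C = 5/9 × 66 + 1/3 × 99 + 1/9 × 51 = 36.6667 + 33 + 5.6667 = 75.3333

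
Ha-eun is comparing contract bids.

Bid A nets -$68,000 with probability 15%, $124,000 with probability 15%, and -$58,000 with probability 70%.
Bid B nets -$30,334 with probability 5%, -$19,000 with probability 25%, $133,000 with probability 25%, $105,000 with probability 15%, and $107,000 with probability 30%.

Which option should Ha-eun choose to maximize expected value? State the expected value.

Bid A = 0.15 × (-68000) + 0.15 × 124000 + 0.7 × (-58000) = -10200 + 18600 − 40600 = -32200
Bid B = 0.05 × (-30334) + 0.25 × (-19000) + 0.25 × 133000 + 0.15 × 105000 + 0.3 × 107000 = -1516.7 − 4750 + 33250 + 15750 + 32100 = 74833.3

Bid B ($74,833.30)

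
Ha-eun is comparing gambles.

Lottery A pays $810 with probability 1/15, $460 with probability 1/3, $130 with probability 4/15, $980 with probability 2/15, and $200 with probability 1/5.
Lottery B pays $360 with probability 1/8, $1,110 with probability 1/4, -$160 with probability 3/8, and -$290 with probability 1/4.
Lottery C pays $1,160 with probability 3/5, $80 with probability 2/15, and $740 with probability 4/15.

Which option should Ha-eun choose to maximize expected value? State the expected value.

Lottery A = 1/15 × 810 + 1/3 × 460 + 4/15 × 130 + 2/15 × 980 + 1/5 × 200 = 54 + 153.3333 + 34.6667 + 130.6667 + 40 = 412.6667
Lottery B = 1/8 × 360 + 1/4 × 1110 + 3/8 × (-160) + 1/4 × (-290) = 45 + 277.5 − 60 − 72.5 = 190
Lottery C = 3/5 × 1160 + 2/15 × 80 + 4/15 × 740 = 696 + 10.6667 + 197.3333 = 904

Lottery C ($904)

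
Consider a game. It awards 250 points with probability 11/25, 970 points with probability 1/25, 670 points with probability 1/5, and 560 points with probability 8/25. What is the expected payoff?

462 points

EV = 11/25 × 250 + 1/25 × 970 + 1/5 × 670 + 8/25 × 560 = 110 + 38.8 + 134 + 179.2 = 462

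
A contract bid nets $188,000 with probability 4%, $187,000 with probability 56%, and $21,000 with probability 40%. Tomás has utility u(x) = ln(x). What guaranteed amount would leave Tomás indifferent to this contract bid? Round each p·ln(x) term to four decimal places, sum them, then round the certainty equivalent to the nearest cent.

$78,002.80

E[u] = 0.04·ln(188000) + 0.56·ln(187000) + 0.4·ln(21000) = 0.4858 + 6.7978 + 3.9809 = 11.2645
CE = e^11.2645 ≈ 78002.80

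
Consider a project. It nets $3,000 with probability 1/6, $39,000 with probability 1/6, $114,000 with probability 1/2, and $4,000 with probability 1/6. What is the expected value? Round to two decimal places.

EV = 1/6 × 3000 + 1/6 × 39000 + 1/2 × 114000 + 1/6 × 4000 = 500 + 6500 + 57000 + 666.6667 = 64666.6667

$64,666.67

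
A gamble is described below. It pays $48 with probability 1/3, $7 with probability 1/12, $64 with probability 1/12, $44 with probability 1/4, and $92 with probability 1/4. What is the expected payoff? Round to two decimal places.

EV = 1/3 × 48 + 1/12 × 7 + 1/12 × 64 + 1/4 × 44 + 1/4 × 92 = 16 + 0.5833 + 5.3333 + 11 + 23 = 55.9167

$55.92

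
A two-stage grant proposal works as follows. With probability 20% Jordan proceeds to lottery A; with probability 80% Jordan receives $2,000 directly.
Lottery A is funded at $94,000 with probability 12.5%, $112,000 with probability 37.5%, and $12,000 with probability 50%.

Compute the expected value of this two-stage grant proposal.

EV(A) = 0.125 × 94000 + 0.375 × 112000 + 0.5 × 12000 = 11750 + 42000 + 6000 = 59750
Branch B: 2000 (certain)
Overall = 0.2 × 59750 + 0.8 × 2000 = 11950 + 1600 = 13550

$13,550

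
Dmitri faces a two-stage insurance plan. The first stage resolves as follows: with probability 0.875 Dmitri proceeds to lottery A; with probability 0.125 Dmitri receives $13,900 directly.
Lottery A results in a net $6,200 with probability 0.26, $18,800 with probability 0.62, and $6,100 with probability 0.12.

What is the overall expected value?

EV(A) = 0.26 × 6200 + 0.62 × 18800 + 0.12 × 6100 = 1612 + 11656 + 732 = 14000
Branch B: 13900 (certain)
Overall = 0.875 × 14000 + 0.125 × 13900 = 12250 + 1737.5 = 13987.5

$13,987.50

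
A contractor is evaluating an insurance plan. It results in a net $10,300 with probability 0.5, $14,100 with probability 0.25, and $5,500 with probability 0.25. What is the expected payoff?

EV = 0.5 × 10300 + 0.25 × 14100 + 0.25 × 5500 = 5150 + 3525 + 1375 = 10050

$10,050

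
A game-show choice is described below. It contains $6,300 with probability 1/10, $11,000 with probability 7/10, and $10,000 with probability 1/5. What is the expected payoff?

$10,330

EV = 1/10 × 6300 + 7/10 × 11000 + 1/5 × 10000 = 630 + 7700 + 2000 = 10330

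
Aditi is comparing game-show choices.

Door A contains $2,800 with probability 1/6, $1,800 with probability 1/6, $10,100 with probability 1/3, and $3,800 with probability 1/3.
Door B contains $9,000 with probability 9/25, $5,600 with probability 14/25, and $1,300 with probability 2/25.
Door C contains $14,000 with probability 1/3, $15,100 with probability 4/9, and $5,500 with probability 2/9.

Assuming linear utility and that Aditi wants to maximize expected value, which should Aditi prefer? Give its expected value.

Door A = 1/6 × 2800 + 1/6 × 1800 + 1/3 × 10100 + 1/3 × 3800 = 466.6667 + 300 + 3366.6667 + 1266.6667 = 5400
Door B = 9/25 × 9000 + 14/25 × 5600 + 2/25 × 1300 = 3240 + 3136 + 104 = 6480
Door C = 1/3 × 14000 + 4/9 × 15100 + 2/9 × 5500 = 4666.6667 + 6711.1111 + 1222.2222 = 12600

Door C ($12,600)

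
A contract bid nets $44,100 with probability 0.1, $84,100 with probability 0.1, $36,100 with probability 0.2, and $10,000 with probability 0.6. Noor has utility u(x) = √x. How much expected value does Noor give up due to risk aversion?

E[u] = 0.1·√44100 + 0.1·√84100 + 0.2·√36100 + 0.6·√10000 = 0.1·210 + 0.1·290 + 0.2·190 + 0.6·100 = 148
CE = (148)² = 21904
Risk premium = EV − CE = 26040 − 21904 = 4136

$4,136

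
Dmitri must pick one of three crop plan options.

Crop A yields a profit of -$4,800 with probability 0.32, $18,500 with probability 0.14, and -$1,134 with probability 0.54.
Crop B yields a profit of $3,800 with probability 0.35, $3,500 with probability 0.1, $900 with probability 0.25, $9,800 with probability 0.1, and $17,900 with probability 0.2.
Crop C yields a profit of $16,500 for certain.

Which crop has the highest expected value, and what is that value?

Crop C ($16,500)

Crop A = 0.32 × (-4800) + 0.14 × 18500 + 0.54 × (-1134) = -1536 + 2590 − 612.36 = 441.64
Crop B = 0.35 × 3800 + 0.1 × 3500 + 0.25 × 900 + 0.1 × 9800 + 0.2 × 17900 = 1330 + 350 + 225 + 980 + 3580 = 6465
Crop C: 16500 (certain)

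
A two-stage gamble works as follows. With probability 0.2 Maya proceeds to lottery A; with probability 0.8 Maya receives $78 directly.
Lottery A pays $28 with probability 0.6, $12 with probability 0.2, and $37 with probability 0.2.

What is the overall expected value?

$67.72

EV(A) = 0.6 × 28 + 0.2 × 12 + 0.2 × 37 = 16.8 + 2.4 + 7.4 = 26.6
Branch B: 78 (certain)
Overall = 0.2 × 26.6 + 0.8 × 78 = 5.32 + 62.4 = 67.72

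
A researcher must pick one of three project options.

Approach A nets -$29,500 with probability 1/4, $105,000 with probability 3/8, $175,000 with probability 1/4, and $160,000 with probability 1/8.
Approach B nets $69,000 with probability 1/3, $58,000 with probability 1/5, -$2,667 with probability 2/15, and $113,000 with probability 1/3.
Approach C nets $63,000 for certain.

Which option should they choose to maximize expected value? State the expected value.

Approach A ($95,750)

Approach A = 1/4 × (-29500) + 3/8 × 105000 + 1/4 × 175000 + 1/8 × 160000 = -7375 + 39375 + 43750 + 20000 = 95750
Approach B = 1/3 × 69000 + 1/5 × 58000 + 2/15 × (-2667) + 1/3 × 113000 = 23000 + 11600 − 355.6 + 37666.6667 = 71911.0667
Approach C: 63000 (certain)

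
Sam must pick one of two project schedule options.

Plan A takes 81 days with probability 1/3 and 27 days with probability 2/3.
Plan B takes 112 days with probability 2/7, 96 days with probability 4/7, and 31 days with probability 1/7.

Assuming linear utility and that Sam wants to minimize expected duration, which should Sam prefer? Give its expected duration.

Plan A (45 days)

Plan A = 1/3 × 81 + 2/3 × 27 = 27 + 18 = 45
Plan B = 2/7 × 112 + 4/7 × 96 + 1/7 × 31 = 32 + 54.8571 + 4.4286 = 91.2857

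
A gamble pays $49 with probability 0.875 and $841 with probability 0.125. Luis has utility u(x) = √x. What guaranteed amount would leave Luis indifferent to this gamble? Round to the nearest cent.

$95.06

E[u] = 0.875·√49 + 0.125·√841 = 0.875·7 + 0.125·29 = 9.75
CE = (9.75)² = 95.0625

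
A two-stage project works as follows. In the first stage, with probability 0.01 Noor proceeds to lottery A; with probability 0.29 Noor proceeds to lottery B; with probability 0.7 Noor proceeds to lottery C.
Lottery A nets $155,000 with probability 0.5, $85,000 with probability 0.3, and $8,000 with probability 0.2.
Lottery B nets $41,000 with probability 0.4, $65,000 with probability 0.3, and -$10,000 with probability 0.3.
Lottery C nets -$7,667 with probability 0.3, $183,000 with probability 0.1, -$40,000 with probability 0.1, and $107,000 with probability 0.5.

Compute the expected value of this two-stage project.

$56,436.93

EV(A) = 0.5 × 155000 + 0.3 × 85000 + 0.2 × 8000 = 77500 + 25500 + 1600 = 104600
EV(B) = 0.4 × 41000 + 0.3 × 65000 + 0.3 × (-10000) = 16400 + 19500 − 3000 = 32900
EV(C) = 0.3 × (-7667) + 0.1 × 183000 + 0.1 × (-40000) + 0.5 × 107000 = -2300.1 + 18300 − 4000 + 53500 = 65499.9
Overall = 0.01 × 104600 + 0.29 × 32900 + 0.7 × 65499.9 = 1046 + 9541 + 45849.93 = 56436.93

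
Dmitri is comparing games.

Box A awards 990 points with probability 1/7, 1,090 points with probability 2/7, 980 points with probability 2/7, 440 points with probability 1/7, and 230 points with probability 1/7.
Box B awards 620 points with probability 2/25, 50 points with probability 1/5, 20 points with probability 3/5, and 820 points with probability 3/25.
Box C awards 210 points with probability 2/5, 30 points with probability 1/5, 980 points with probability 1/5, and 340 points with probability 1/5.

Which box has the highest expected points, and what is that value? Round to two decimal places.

Box A = 1/7 × 990 + 2/7 × 1090 + 2/7 × 980 + 1/7 × 440 + 1/7 × 230 = 141.4286 + 311.4286 + 280 + 62.8571 + 32.8571 = 828.5714
Box B = 2/25 × 620 + 1/5 × 50 + 3/5 × 20 + 3/25 × 820 = 49.6 + 10 + 12 + 98.4 = 170
Box C = 2/5 × 210 + 1/5 × 30 + 1/5 × 980 + 1/5 × 340 = 84 + 6 + 196 + 68 = 354

Box A (828.57 points)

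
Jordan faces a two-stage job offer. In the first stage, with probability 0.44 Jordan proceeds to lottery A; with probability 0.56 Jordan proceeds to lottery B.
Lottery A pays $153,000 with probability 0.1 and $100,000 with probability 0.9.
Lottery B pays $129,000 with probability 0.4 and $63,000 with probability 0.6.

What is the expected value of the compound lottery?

EV(A) = 0.1 × 153000 + 0.9 × 100000 = 15300 + 90000 = 105300
EV(B) = 0.4 × 129000 + 0.6 × 63000 = 51600 + 37800 = 89400
Overall = 0.44 × 105300 + 0.56 × 89400 = 46332 + 50064 = 96396

$96,396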